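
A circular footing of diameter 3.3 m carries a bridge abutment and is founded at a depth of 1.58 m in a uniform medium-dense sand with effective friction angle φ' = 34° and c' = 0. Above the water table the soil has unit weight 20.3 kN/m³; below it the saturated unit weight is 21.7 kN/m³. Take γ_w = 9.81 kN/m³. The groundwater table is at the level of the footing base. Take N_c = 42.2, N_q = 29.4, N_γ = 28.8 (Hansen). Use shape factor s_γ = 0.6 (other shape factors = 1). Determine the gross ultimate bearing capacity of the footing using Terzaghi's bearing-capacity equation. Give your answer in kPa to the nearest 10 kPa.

q = γ·D_f = 20.3 × 1.58 = 32.074 kPa.
For the ½γBN_γ term take γ' = 21.7 − 9.81 = 11.89 kN/m³ (soil below base is submerged).
q·N_q = 32.074 × 29.4 = 942.98 kPa
0.5·γ·B·N_γ·s_γ = 0.5 × 11.89 × 3.3 × 28.8 × 0.6 = 339.01 kPa
q_ult = 942.98 + 339.01 = 1282 kPa.

q_ult ≈ 1280 kPa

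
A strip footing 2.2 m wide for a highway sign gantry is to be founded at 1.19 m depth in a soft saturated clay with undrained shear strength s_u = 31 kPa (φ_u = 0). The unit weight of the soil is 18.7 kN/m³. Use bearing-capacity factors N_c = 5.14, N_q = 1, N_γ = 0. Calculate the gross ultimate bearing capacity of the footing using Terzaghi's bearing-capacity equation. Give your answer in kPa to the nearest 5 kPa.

Overburden at base level: q = 18.7 × 1.19 = 22.253 kPa.
Cohesion term c·N_c = 31 × 5.14 = 159.34 kPa; surcharge term q·N_q = 22.253 × 1 = 22.253 kPa.
q_ult = 159.34 + 22.253 = 181.59 kPa.

q_ult ≈ 180 kPa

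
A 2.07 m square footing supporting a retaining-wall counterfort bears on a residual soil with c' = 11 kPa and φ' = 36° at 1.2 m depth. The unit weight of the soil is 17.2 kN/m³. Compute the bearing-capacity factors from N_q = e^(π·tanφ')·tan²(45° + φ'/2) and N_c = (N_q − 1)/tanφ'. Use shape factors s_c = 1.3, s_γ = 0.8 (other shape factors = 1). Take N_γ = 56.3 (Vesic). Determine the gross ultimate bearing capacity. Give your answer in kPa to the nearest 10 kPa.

q_ult ≈ 2300 kPa

tan36° = 0.7265, so N_q = e^(π×0.7265)·tan²(63°) = 9.801 × 3.852 = 37.75.
N_c = (37.75 − 1)/tan36° = 50.59.
q = γ·D_f = 17.2 × 1.2 = 20.64 kPa.
c·N_c·s_c = 11 × 50.585 × 1.3 = 723.37 kPa
q·N_q = 20.64 × 37.752 = 779.21 kPa
0.5·γ·B·N_γ·s_γ = 0.5 × 17.2 × 2.07 × 56.3 × 0.8 = 801.8 kPa
q_ult = 723.37 + 779.21 + 801.8 = 2304.4 kPa.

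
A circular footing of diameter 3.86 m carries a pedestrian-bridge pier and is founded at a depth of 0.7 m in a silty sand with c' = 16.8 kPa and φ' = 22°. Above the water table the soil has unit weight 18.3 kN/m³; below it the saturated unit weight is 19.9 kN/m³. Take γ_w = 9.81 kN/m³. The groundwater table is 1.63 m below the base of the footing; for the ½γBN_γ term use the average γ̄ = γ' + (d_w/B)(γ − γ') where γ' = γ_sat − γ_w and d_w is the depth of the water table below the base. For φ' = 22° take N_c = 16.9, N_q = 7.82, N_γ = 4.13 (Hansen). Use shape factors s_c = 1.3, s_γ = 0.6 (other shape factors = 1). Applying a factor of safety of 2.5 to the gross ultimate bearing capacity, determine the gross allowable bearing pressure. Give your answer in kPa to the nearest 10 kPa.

Effective surcharge at the founding depth q = γ·D_f = 18.3 × 0.7 = 12.81 kPa.
With d_w = 1.63 m < B, γ̄ = 10.09 + (1.63/3.86) × (18.3 − 10.09) = 13.557 kN/m³.
q_ult = c·N_c·s_c + q·N_q + 0.5·γ·B·N_γ·s_γ
     = 16.8 × 16.9 × 1.3 + 12.81 × 7.82 + 0.5 × 13.557 × 3.86 × 4.13 × 0.6
     = 369.1 + 100.17 + 64.836 = 534.11 kPa.
q_all = q_ult / FS = 534.11 / 2.5 = 213.64 kPa.

q_all ≈ 210 kPa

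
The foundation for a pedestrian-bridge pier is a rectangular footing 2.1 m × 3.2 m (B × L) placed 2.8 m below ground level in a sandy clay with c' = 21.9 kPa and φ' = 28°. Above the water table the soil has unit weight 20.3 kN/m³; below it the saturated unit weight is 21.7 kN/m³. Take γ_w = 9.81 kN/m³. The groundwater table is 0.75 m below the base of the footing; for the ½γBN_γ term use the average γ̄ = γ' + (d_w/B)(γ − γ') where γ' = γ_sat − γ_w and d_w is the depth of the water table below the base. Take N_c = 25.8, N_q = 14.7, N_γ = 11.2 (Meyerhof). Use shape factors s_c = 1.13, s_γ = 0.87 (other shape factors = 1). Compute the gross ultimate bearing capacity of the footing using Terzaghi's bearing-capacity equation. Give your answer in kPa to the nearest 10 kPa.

q_ult ≈ 1630 kPa

Overburden at base level: q = 20.3 × 2.8 = 56.84 kPa.
The water table is 0.75 m below the base (< B = 2.1 m), so the ½γBN_γ term uses γ̄ = γ' + (d_w/B)(γ − γ') = 11.89 + (0.75/2.1)(20.3 − 11.89) = 14.894 kN/m³.
Cohesion term c·N_c·s_c = 21.9 × 25.8 × 1.13 = 638.47 kPa; surcharge term q·N_q = 56.84 × 14.7 = 835.55 kPa; self-weight term 0.5·γ·B·N_γ·s_γ = 0.5 × 14.894 × 2.1 × 11.2 × 0.87 = 152.38 kPa.
q_ult = 638.47 + 835.55 + 152.38 = 1626.4 kPa.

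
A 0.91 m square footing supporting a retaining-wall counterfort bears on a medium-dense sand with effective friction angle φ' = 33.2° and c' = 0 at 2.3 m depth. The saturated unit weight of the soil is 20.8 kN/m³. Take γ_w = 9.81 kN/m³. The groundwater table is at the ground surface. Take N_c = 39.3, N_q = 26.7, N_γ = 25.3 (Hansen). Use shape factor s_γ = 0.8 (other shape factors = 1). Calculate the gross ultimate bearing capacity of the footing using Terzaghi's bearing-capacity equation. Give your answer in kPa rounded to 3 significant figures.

q_ult ≈ 776 kPa

Water table at ground surface, so effective unit weight γ' = 20.8 − 9.81 = 10.99 kN/m³ is used throughout; overburden q = 10.99 × 2.3 = 25.277 kPa; the same γ' applies in the ½γBN_γ term.
Surcharge term q·N_q = 25.277 × 26.7 = 674.9 kPa; self-weight term 0.5·γ·B·N_γ·s_γ = 0.5 × 10.99 × 0.91 × 25.3 × 0.8 = 101.21 kPa.
q_ult = 674.9 + 101.21 = 776.11 kPa.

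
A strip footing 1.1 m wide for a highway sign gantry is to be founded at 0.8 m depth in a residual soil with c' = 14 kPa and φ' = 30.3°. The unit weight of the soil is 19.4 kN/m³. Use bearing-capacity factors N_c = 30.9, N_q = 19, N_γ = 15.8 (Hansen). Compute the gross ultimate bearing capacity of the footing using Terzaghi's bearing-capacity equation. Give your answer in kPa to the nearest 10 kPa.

q = γ·D_f = 19.4 × 0.8 = 15.52 kPa.
c·N_c = 14 × 30.9 = 432.6 kPa
q·N_q = 15.52 × 19 = 294.88 kPa
0.5·γ·B·N_γ = 0.5 × 19.4 × 1.1 × 15.8 = 168.59 kPa
q_ult = 432.6 + 294.88 + 168.59 = 896.07 kPa.

q_ult ≈ 900 kPa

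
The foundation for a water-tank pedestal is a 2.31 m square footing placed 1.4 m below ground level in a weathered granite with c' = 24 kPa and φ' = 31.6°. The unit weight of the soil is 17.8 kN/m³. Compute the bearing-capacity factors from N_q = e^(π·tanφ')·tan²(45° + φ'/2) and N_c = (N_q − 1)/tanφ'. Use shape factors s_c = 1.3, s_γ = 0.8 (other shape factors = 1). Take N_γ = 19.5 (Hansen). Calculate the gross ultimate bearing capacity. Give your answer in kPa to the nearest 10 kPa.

q_ult ≈ 1940 kPa

tan31.6° = 0.6152, so N_q = e^(π×0.6152)·tan²(60.8°) = 6.908 × 3.202 = 22.12.
N_c = (22.12 − 1)/tan31.6° = 34.33.
Overburden at base level: q = 17.8 × 1.4 = 24.92 kPa.
Cohesion term c·N_c·s_c = 24 × 34.326 × 1.3 = 1071 kPa; surcharge term q·N_q = 24.92 × 22.117 = 551.16 kPa; self-weight term 0.5·γ·B·N_γ·s_γ = 0.5 × 17.8 × 2.31 × 19.5 × 0.8 = 320.72 kPa.
q_ult = 1071 + 551.16 + 320.72 = 1942.8 kPa.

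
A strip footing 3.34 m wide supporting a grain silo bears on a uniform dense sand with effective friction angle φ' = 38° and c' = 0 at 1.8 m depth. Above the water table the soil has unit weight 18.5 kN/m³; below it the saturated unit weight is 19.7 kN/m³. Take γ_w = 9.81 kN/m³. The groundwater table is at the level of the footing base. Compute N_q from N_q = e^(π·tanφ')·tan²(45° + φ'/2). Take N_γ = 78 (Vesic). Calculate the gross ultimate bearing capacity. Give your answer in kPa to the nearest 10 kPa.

q_ult ≈ 2920 kPa

tan38° = 0.7813, so N_q = e^(π×0.7813)·tan²(64°) = 11.64 × 4.204 = 48.93.
Effective surcharge at the founding depth q = γ·D_f = 18.5 × 1.8 = 33.3 kPa.
The water table coincides with the base, so in the self-weight term γ → γ' = 9.89 kN/m³.
q_ult = q·N_q + 0.5·γ·B·N_γ
     = 33.3 × 48.933 + 0.5 × 9.89 × 3.34 × 78
     = 1629.5 + 1288.3 = 2917.7 kPa.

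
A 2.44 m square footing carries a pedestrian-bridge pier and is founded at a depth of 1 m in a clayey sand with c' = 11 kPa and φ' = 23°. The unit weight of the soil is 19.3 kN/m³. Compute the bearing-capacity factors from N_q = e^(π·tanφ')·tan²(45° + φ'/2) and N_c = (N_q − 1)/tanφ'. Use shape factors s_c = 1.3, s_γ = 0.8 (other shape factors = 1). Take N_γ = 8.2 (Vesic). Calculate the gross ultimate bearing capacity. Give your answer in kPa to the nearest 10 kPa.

tan23° = 0.4245, so N_q = e^(π×0.4245)·tan²(56.5°) = 3.794 × 2.283 = 8.66.
N_c = (8.66 − 1)/tan23° = 18.05.
Effective surcharge at the founding depth q = γ·D_f = 19.3 × 1 = 19.3 kPa.
q_ult = c·N_c·s_c + q·N_q + 0.5·γ·B·N_γ·s_γ
     = 11 × 18.049 × 1.3 + 19.3 × 8.6612 + 0.5 × 19.3 × 2.44 × 8.2 × 0.8
     = 258.1 + 167.16 + 154.46 = 579.72 kPa.

q_ult ≈ 580 kPa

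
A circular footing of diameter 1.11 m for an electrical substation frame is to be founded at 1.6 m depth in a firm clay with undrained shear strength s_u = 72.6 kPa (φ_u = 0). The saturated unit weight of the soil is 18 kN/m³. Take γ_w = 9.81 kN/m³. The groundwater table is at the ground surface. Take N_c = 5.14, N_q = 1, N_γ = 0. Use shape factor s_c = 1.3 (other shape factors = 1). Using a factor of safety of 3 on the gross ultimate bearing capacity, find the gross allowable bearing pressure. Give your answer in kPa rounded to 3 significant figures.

q_all ≈ 166 kPa

Water table at ground surface, so effective unit weight γ' = 18 − 9.81 = 8.19 kN/m³ is used throughout; overburden q = 8.19 × 1.6 = 13.104 kPa.
Cohesion term c·N_c·s_c = 72.6 × 5.14 × 1.3 = 485.11 kPa; surcharge term q·N_q = 13.104 × 1 = 13.104 kPa.
q_ult = 485.11 + 13.104 = 498.22 kPa.
q_all = 498.22 / 3 = 166.07 kPa.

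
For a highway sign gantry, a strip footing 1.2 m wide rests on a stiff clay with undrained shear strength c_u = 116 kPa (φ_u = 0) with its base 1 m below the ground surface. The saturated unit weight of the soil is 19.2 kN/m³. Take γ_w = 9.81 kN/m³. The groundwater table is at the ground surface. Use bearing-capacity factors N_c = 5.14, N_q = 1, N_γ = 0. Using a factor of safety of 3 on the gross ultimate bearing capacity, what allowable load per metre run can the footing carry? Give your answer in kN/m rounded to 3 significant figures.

≈ 242 kN/m

Water table at ground surface, so effective unit weight γ' = 19.2 − 9.81 = 9.39 kN/m³ is used throughout; overburden q = 9.39 × 1 = 9.39 kPa.
Cohesion term c·N_c = 116 × 5.14 = 596.24 kPa; surcharge term q·N_q = 9.39 × 1 = 9.39 kPa.
q_ult = 596.24 + 9.39 = 605.63 kPa.
Gross allowable pressure q_all = 605.63 / 3 = 201.88 kPa.
Allowable wall load = q_all × B = 201.88 × 1.2 = 242.25 kN per metre run.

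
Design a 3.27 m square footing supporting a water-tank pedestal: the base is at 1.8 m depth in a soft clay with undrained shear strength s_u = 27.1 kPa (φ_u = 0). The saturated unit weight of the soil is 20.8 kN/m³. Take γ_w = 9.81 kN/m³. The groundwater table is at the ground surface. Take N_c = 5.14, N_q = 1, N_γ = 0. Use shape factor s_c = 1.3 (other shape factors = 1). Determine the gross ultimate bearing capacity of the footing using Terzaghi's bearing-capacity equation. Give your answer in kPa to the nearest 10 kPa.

q_ult ≈ 200 kPa

With the water table at the surface the whole profile is submerged: γ' = 20.8 − 9.81 = 10.99 kN/m³, so q = γ'·D_f = 19.782 kPa.
q_ult = c·N_c·s_c + q·N_q
     = 27.1 × 5.14 × 1.3 + 19.782 × 1
     = 181.08 + 19.782 = 200.86 kPa.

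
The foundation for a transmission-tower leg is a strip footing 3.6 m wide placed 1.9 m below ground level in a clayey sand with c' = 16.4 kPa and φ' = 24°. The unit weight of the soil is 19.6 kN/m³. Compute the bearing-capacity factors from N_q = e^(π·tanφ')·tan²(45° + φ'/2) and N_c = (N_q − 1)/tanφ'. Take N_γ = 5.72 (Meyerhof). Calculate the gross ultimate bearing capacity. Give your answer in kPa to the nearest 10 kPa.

tan24° = 0.4452, so N_q = e^(π×0.4452)·tan²(57°) = 4.05 × 2.371 = 9.6.
N_c = (9.6 − 1)/tan24° = 19.32.
Overburden at base level: q = 19.6 × 1.9 = 37.24 kPa.
Cohesion term c·N_c = 16.4 × 19.324 = 316.91 kPa; surcharge term q·N_q = 37.24 × 9.6034 = 357.63 kPa; self-weight term 0.5·γ·B·N_γ = 0.5 × 19.6 × 3.6 × 5.72 = 201.8 kPa.
q_ult = 316.91 + 357.63 + 201.8 = 876.34 kPa.

q_ult ≈ 880 kPa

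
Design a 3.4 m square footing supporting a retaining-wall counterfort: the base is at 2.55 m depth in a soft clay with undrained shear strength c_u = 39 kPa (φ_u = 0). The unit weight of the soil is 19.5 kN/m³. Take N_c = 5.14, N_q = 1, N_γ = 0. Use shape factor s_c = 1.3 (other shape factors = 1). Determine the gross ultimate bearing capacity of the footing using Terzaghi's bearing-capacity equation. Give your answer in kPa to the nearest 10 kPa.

Overburden at base level: q = 19.5 × 2.55 = 49.725 kPa.
Cohesion term c·N_c·s_c = 39 × 5.14 × 1.3 = 260.6 kPa; surcharge term q·N_q = 49.725 × 1 = 49.725 kPa.
q_ult = 260.6 + 49.725 = 310.32 kPa.

q_ult ≈ 310 kPa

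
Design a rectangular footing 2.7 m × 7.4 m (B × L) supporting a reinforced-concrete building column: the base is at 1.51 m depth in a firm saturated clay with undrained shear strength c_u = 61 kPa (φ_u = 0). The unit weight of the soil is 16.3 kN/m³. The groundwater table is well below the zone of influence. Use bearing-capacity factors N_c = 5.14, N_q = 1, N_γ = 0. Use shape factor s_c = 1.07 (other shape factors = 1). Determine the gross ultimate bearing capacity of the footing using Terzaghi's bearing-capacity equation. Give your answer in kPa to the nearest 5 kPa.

Overburden at base level: q = 16.3 × 1.51 = 24.613 kPa.
Cohesion term c·N_c·s_c = 61 × 5.14 × 1.07 = 335.49 kPa; surcharge term q·N_q = 24.613 × 1 = 24.613 kPa.
q_ult = 335.49 + 24.613 = 360.1 kPa.

q_ult ≈ 360 kPa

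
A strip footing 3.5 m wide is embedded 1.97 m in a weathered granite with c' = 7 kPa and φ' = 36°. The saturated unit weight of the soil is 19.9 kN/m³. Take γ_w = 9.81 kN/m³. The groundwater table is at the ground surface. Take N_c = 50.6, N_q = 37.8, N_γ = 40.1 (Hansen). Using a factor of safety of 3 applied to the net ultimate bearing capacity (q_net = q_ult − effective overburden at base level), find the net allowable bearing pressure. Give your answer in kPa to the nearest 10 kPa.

q_all(net) ≈ 600 kPa

With the water table at the surface the whole profile is submerged: γ' = 19.9 − 9.81 = 10.09 kN/m³, so q = γ'·D_f = 19.877 kPa; the same γ' applies in the ½γBN_γ term.
q_ult = c·N_c + q·N_q + 0.5·γ·B·N_γ
     = 7 × 50.6 + 19.877 × 37.8 + 0.5 × 10.09 × 3.5 × 40.1
     = 354.2 + 751.36 + 708.07 = 1813.6 kPa.
Net ultimate: q_net = 1813.6 − 19.877 = 1793.8 kPa.
q_all(net) = 1793.8 / 3 = 597.92 kPa.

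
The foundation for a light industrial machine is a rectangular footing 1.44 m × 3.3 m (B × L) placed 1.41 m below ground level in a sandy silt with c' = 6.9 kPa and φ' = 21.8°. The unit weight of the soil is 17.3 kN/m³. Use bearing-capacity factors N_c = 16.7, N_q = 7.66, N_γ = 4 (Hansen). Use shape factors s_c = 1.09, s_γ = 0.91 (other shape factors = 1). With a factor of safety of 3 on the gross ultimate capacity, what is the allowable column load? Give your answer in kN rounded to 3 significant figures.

P_all ≈ 567 kN

Overburden at base level: q = 17.3 × 1.41 = 24.393 kPa.
Cohesion term c·N_c·s_c = 6.9 × 16.7 × 1.09 = 125.6 kPa; surcharge term q·N_q = 24.393 × 7.66 = 186.85 kPa; self-weight term 0.5·γ·B·N_γ·s_γ = 0.5 × 17.3 × 1.44 × 4 × 0.91 = 45.34 kPa.
q_ult = 125.6 + 186.85 + 45.34 = 357.79 kPa.
Gross allowable pressure q_all = 357.79 / 3 = 119.26 kPa.
Footing area = 4.752 m², so allowable column load = 119.26 × 4.752 = 566.74 kN.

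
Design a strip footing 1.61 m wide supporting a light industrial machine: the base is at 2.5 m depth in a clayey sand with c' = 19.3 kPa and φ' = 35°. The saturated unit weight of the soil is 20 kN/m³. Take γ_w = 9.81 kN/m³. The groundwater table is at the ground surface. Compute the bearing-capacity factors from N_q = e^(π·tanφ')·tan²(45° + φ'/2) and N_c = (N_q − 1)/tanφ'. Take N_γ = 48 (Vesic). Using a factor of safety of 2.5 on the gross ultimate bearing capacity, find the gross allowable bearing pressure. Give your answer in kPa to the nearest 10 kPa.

N_q = e^(π·tan35°)·tan²(62.5°) = 33.3; N_c = (N_q − 1)/tanφ' = 46.12.
With the water table at the surface the whole profile is submerged: γ' = 20 − 9.81 = 10.19 kN/m³, so q = γ'·D_f = 25.475 kPa; the same γ' applies in the ½γBN_γ term.
q_ult = c·N_c + q·N_q + 0.5·γ·B·N_γ
     = 19.3 × 46.124 + 25.475 × 33.296 + 0.5 × 10.19 × 1.61 × 48
     = 890.19 + 848.22 + 393.74 = 2132.1 kPa.
q_all = 2132.1 / 2.5 = 852.86 kPa.

q_all ≈ 850 kPa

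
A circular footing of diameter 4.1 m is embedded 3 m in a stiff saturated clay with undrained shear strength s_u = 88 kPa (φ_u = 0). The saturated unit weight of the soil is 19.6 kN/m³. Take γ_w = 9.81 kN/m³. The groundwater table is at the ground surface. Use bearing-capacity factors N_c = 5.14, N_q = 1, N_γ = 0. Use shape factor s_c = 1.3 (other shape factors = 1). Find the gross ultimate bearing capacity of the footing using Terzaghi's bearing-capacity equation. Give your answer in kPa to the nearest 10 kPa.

q_ult ≈ 620 kPa

Water table at ground surface, so effective unit weight γ' = 19.6 − 9.81 = 9.79 kN/m³ is used throughout; overburden q = 9.79 × 3 = 29.37 kPa.
Cohesion term c·N_c·s_c = 88 × 5.14 × 1.3 = 588.02 kPa; surcharge term q·N_q = 29.37 × 1 = 29.37 kPa.
q_ult = 588.02 + 29.37 = 617.39 kPa.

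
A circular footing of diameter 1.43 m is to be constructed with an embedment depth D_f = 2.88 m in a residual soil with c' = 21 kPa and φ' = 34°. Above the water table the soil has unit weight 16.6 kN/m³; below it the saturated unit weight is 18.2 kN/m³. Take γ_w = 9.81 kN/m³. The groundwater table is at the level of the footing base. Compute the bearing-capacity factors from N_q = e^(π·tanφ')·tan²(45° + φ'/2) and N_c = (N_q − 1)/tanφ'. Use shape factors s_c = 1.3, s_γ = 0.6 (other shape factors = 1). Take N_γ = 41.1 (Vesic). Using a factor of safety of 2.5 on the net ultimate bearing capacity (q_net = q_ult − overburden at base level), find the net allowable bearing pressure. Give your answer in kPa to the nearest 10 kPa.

N_q = e^(π·tan34°)·tan²(62°) = 29.44; N_c = (N_q − 1)/tanφ' = 42.16.
q = γ·D_f = 16.6 × 2.88 = 47.808 kPa.
For the ½γBN_γ term take γ' = 18.2 − 9.81 = 8.39 kN/m³ (soil below base is submerged).
c·N_c·s_c = 21 × 42.164 × 1.3 = 1151.1 kPa
q·N_q = 47.808 × 29.44 = 1407.5 kPa
0.5·γ·B·N_γ·s_γ = 0.5 × 8.39 × 1.43 × 41.1 × 0.6 = 147.93 kPa
q_ult = 1151.1 + 1407.5 + 147.93 = 2706.5 kPa.
q_net = 2706.5 − 47.808 = 2658.7 kPa.
q_all(net) = 2658.7 / 2.5 = 1063.5 kPa.

q_all(net) ≈ 1060 kPa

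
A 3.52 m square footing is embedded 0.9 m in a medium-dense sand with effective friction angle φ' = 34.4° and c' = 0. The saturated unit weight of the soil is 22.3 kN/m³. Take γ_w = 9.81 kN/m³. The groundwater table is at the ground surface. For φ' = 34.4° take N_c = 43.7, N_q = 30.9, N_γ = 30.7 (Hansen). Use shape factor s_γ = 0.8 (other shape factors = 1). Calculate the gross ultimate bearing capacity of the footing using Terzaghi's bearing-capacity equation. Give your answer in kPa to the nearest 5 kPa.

q_ult ≈ 885 kPa

γ' = 22.3 − 9.81 = 12.49 kN/m³ (submerged throughout). q = 12.49 × 0.9 = 11.241 kPa; the same γ' applies in the ½γBN_γ term.
q·N_q = 11.241 × 30.9 = 347.35 kPa
0.5·γ·B·N_γ·s_γ = 0.5 × 12.49 × 3.52 × 30.7 × 0.8 = 539.89 kPa
q_ult = 347.35 + 539.89 = 887.23 kPa.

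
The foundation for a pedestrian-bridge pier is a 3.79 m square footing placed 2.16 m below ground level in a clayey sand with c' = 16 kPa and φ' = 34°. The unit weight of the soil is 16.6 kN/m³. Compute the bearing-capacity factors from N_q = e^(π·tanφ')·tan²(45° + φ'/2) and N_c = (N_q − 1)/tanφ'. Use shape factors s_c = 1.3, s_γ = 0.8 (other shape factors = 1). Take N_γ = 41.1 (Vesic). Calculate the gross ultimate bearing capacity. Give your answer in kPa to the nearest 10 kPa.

q_ult ≈ 2970 kPa

tan34° = 0.6745, so N_q = e^(π×0.6745)·tan²(62°) = 8.323 × 3.537 = 29.44.
N_c = (29.44 − 1)/tan34° = 42.16.
Overburden at base level: q = 16.6 × 2.16 = 35.856 kPa.
Cohesion term c·N_c·s_c = 16 × 42.164 × 1.3 = 877.01 kPa; surcharge term q·N_q = 35.856 × 29.44 = 1055.6 kPa; self-weight term 0.5·γ·B·N_γ·s_γ = 0.5 × 16.6 × 3.79 × 41.1 × 0.8 = 1034.3 kPa.
q_ult = 877.01 + 1055.6 + 1034.3 = 2966.9 kPa.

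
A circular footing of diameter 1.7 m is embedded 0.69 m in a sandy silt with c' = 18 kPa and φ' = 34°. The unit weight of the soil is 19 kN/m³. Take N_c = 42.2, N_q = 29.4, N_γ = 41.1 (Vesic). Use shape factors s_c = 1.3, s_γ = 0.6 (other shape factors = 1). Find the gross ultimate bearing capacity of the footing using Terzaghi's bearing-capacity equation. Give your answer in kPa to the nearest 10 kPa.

q_ult ≈ 1770 kPa

q = γ·D_f = 19 × 0.69 = 13.11 kPa.
c·N_c·s_c = 18 × 42.2 × 1.3 = 987.48 kPa
q·N_q = 13.11 × 29.4 = 385.43 kPa
0.5·γ·B·N_γ·s_γ = 0.5 × 19 × 1.7 × 41.1 × 0.6 = 398.26 kPa
q_ult = 987.48 + 385.43 + 398.26 = 1771.2 kPa.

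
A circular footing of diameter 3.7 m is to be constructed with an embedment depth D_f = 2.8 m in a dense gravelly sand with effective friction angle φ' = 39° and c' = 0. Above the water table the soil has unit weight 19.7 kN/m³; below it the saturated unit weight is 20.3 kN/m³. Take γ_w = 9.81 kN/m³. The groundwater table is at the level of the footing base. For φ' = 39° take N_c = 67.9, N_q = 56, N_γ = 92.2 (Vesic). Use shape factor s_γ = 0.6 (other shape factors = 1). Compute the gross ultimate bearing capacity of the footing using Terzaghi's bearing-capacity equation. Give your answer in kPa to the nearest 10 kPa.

q = γ·D_f = 19.7 × 2.8 = 55.16 kPa.
For the ½γBN_γ term take γ' = 20.3 − 9.81 = 10.49 kN/m³ (soil below base is submerged).
q·N_q = 55.16 × 56 = 3089 kPa
0.5·γ·B·N_γ·s_γ = 0.5 × 10.49 × 3.7 × 92.2 × 0.6 = 1073.6 kPa
q_ult = 3089 + 1073.6 = 4162.5 kPa.

q_ult ≈ 4160 kPa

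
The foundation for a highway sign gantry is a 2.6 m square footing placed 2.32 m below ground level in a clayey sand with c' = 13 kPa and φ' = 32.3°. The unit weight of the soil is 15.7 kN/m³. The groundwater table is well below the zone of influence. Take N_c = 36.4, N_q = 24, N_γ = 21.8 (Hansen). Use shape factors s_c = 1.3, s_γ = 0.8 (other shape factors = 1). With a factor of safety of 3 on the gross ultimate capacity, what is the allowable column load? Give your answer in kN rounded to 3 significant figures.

P_all ≈ 4160 kN

Effective surcharge at the founding depth q = γ·D_f = 15.7 × 2.32 = 36.424 kPa.
q_ult = c·N_c·s_c + q·N_q + 0.5·γ·B·N_γ·s_γ
     = 13 × 36.4 × 1.3 + 36.424 × 24 + 0.5 × 15.7 × 2.6 × 21.8 × 0.8
     = 615.16 + 874.18 + 355.95 = 1845.3 kPa.
Gross allowable pressure q_all = 1845.3 / 3 = 615.1 kPa.
Footing area = 6.76 m², so allowable column load = 615.1 × 6.76 = 4158 kN.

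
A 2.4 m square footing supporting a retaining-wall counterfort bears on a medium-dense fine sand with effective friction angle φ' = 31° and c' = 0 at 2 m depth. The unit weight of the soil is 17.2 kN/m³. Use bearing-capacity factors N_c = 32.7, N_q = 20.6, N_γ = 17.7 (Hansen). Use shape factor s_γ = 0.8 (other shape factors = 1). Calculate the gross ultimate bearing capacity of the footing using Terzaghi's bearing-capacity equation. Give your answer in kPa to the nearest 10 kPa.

q = γ·D_f = 17.2 × 2 = 34.4 kPa.
q·N_q = 34.4 × 20.6 = 708.64 kPa
0.5·γ·B·N_γ·s_γ = 0.5 × 17.2 × 2.4 × 17.7 × 0.8 = 292.26 kPa
q_ult = 708.64 + 292.26 = 1000.9 kPa.

q_ult ≈ 1000 kPa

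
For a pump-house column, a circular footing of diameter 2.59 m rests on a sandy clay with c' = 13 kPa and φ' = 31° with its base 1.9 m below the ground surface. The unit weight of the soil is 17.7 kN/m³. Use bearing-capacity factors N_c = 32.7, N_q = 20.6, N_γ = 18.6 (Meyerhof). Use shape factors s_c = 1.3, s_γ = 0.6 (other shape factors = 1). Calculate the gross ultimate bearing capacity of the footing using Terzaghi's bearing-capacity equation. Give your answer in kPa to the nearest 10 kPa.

Effective surcharge at the founding depth q = γ·D_f = 17.7 × 1.9 = 33.63 kPa.
q_ult = c·N_c·s_c + q·N_q + 0.5·γ·B·N_γ·s_γ
     = 13 × 32.7 × 1.3 + 33.63 × 20.6 + 0.5 × 17.7 × 2.59 × 18.6 × 0.6
     = 552.63 + 692.78 + 255.8 = 1501.2 kPa.

q_ult ≈ 1500 kPa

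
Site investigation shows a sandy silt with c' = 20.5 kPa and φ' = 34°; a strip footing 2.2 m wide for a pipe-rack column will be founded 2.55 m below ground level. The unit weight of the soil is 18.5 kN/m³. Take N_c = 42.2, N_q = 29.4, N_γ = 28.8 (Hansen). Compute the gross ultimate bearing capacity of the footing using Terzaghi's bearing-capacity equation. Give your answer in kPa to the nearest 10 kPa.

q = γ·D_f = 18.5 × 2.55 = 47.175 kPa.
c·N_c = 20.5 × 42.2 = 865.1 kPa
q·N_q = 47.175 × 29.4 = 1386.9 kPa
0.5·γ·B·N_γ = 0.5 × 18.5 × 2.2 × 28.8 = 586.08 kPa
q_ult = 865.1 + 1386.9 + 586.08 = 2838.1 kPa.

q_ult ≈ 2840 kPa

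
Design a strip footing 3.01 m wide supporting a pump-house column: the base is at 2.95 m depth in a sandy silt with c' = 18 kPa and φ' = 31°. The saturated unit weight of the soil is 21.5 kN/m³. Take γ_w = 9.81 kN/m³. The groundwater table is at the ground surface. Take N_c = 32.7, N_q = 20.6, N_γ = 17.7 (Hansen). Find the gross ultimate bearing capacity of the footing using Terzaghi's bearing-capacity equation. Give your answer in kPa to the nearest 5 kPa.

q_ult ≈ 1610 kPa

γ' = 21.5 − 9.81 = 11.69 kN/m³ (submerged throughout). q = 11.69 × 2.95 = 34.486 kPa; the same γ' applies in the ½γBN_γ term.
c·N_c = 18 × 32.7 = 588.6 kPa
q·N_q = 34.486 × 20.6 = 710.4 kPa
0.5·γ·B·N_γ = 0.5 × 11.69 × 3.01 × 17.7 = 311.4 kPa
q_ult = 588.6 + 710.4 + 311.4 = 1610.4 kPa.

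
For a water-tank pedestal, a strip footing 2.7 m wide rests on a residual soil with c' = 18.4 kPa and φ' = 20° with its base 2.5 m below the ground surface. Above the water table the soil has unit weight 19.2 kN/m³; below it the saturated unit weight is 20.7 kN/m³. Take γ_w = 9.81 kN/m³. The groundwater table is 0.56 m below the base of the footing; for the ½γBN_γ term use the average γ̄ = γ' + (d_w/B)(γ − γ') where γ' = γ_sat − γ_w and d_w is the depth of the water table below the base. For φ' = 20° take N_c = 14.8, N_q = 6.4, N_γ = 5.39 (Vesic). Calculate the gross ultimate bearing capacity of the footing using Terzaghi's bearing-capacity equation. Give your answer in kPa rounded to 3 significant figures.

q_ult ≈ 671 kPa

Overburden at base level: q = 19.2 × 2.5 = 48 kPa.
The water table is 0.56 m below the base (< B = 2.7 m), so the ½γBN_γ term uses γ̄ = γ' + (d_w/B)(γ − γ') = 10.89 + (0.56/2.7)(19.2 − 10.89) = 12.614 kN/m³.
Cohesion term c·N_c = 18.4 × 14.8 = 272.32 kPa; surcharge term q·N_q = 48 × 6.4 = 307.2 kPa; self-weight term 0.5·γ·B·N_γ = 0.5 × 12.614 × 2.7 × 5.39 = 91.783 kPa.
q_ult = 272.32 + 307.2 + 91.783 = 671.3 kPa.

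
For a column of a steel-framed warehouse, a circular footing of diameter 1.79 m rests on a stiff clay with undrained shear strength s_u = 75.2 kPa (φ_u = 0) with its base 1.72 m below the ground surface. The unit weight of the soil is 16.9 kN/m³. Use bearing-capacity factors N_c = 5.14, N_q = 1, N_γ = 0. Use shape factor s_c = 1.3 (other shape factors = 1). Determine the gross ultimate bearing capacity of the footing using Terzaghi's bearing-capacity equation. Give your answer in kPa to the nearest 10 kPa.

Effective surcharge at the founding depth q = γ·D_f = 16.9 × 1.72 = 29.068 kPa.
q_ult = c·N_c·s_c + q·N_q
     = 75.2 × 5.14 × 1.3 + 29.068 × 1
     = 502.49 + 29.068 = 531.55 kPa.

q_ult ≈ 530 kPa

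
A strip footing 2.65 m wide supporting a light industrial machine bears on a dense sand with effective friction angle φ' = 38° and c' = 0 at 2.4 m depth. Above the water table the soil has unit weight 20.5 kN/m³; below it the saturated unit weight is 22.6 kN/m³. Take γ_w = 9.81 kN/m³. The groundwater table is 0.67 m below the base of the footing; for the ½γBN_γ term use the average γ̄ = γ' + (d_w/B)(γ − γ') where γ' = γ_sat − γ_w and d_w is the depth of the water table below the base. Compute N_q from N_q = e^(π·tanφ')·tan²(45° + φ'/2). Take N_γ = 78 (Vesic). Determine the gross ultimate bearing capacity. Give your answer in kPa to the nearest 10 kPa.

q_ult ≈ 3930 kPa

tan38° = 0.7813, so N_q = e^(π×0.7813)·tan²(64°) = 11.64 × 4.204 = 48.93.
Overburden at base level: q = 20.5 × 2.4 = 49.2 kPa.
The water table is 0.67 m below the base (< B = 2.65 m), so the ½γBN_γ term uses γ̄ = γ' + (d_w/B)(γ − γ') = 12.79 + (0.67/2.65)(20.5 − 12.79) = 14.739 kN/m³.
Surcharge term q·N_q = 49.2 × 48.933 = 2407.5 kPa; self-weight term 0.5·γ·B·N_γ = 0.5 × 14.739 × 2.65 × 78 = 1523.3 kPa.
q_ult = 2407.5 + 1523.3 = 3930.8 kPa.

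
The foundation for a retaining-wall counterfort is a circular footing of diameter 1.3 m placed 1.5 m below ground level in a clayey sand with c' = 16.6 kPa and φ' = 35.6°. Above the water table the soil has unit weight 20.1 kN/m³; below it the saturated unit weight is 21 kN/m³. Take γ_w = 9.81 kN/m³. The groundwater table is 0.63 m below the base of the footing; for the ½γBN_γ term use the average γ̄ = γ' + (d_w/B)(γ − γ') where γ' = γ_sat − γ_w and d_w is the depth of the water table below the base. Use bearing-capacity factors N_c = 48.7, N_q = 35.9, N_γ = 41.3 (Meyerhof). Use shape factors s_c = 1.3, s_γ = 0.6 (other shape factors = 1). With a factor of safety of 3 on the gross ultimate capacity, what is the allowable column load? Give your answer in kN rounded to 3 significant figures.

Overburden at base level: q = 20.1 × 1.5 = 30.15 kPa.
The water table is 0.63 m below the base (< B = 1.3 m), so the ½γBN_γ term uses γ̄ = γ' + (d_w/B)(γ − γ') = 11.19 + (0.63/1.3)(20.1 − 11.19) = 15.508 kN/m³.
Cohesion term c·N_c·s_c = 16.6 × 48.7 × 1.3 = 1050.9 kPa; surcharge term q·N_q = 30.15 × 35.9 = 1082.4 kPa; self-weight term 0.5·γ·B·N_γ·s_γ = 0.5 × 15.508 × 1.3 × 41.3 × 0.6 = 249.79 kPa.
q_ult = 1050.9 + 1082.4 + 249.79 = 2383.1 kPa.
Gross allowable pressure q_all = 2383.1 / 3 = 794.37 kPa.
Footing area = 1.3273 m², so allowable column load = 794.37 × 1.3273 = 1054.4 kN.

P_all ≈ 1050 kN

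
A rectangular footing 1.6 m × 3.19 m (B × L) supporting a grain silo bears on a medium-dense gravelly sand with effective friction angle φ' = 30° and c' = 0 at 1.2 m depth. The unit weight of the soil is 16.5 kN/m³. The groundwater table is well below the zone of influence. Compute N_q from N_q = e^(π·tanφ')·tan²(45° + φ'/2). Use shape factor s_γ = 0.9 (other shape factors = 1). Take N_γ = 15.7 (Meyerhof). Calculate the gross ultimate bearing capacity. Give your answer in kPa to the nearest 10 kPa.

q_ult ≈ 550 kPa

tan30° = 0.5774, so N_q = e^(π×0.5774)·tan²(60°) = 6.134 × 3.0 = 18.4.
q = γ·D_f = 16.5 × 1.2 = 19.8 kPa.
q·N_q = 19.8 × 18.401 = 364.34 kPa
0.5·γ·B·N_γ·s_γ = 0.5 × 16.5 × 1.6 × 15.7 × 0.9 = 186.52 kPa
q_ult = 364.34 + 186.52 = 550.86 kPa.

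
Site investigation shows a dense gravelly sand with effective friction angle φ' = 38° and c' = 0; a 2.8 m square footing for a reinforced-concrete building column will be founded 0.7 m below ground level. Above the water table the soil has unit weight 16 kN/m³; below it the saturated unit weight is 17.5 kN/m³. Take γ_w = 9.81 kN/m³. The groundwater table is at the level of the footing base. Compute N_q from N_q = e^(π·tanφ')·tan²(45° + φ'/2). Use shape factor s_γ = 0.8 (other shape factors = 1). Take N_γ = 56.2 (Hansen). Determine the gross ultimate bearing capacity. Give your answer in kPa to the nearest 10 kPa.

tan38° = 0.7813, so N_q = e^(π×0.7813)·tan²(64°) = 11.64 × 4.204 = 48.93.
Effective surcharge at the founding depth q = γ·D_f = 16 × 0.7 = 11.2 kPa.
The water table coincides with the base, so in the self-weight term γ → γ' = 7.69 kN/m³.
q_ult = q·N_q + 0.5·γ·B·N_γ·s_γ
     = 11.2 × 48.933 + 0.5 × 7.69 × 2.8 × 56.2 × 0.8
     = 548.05 + 484.04 = 1032.1 kPa.

q_ult ≈ 1030 kPa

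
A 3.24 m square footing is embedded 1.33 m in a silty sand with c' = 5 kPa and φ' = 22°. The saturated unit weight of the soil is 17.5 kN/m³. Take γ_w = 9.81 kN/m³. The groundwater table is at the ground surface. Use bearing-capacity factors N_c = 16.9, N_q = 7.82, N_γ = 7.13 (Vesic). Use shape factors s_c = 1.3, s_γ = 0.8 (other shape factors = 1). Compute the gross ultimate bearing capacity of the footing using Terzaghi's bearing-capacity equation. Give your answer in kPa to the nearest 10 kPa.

With the water table at the surface the whole profile is submerged: γ' = 17.5 − 9.81 = 7.69 kN/m³, so q = γ'·D_f = 10.228 kPa; the same γ' applies in the ½γBN_γ term.
q_ult = c·N_c·s_c + q·N_q + 0.5·γ·B·N_γ·s_γ
     = 5 × 16.9 × 1.3 + 10.228 × 7.82 + 0.5 × 7.69 × 3.24 × 7.13 × 0.8
     = 109.85 + 79.981 + 71.059 = 260.89 kPa.

q_ult ≈ 260 kPa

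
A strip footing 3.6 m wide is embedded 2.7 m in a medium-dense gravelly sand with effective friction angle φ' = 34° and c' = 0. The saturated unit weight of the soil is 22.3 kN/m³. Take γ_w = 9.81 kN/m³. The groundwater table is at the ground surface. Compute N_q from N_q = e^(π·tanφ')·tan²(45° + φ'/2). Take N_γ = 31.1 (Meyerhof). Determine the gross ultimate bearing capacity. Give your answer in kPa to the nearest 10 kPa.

q_ult ≈ 1690 kPa

tan34° = 0.6745, so N_q = e^(π×0.6745)·tan²(62°) = 8.323 × 3.537 = 29.44.
Water table at ground surface, so effective unit weight γ' = 22.3 − 9.81 = 12.49 kN/m³ is used throughout; overburden q = 12.49 × 2.7 = 33.723 kPa; the same γ' applies in the ½γBN_γ term.
Surcharge term q·N_q = 33.723 × 29.44 = 992.8 kPa; self-weight term 0.5·γ·B·N_γ = 0.5 × 12.49 × 3.6 × 31.1 = 699.19 kPa.
q_ult = 992.8 + 699.19 = 1692 kPa.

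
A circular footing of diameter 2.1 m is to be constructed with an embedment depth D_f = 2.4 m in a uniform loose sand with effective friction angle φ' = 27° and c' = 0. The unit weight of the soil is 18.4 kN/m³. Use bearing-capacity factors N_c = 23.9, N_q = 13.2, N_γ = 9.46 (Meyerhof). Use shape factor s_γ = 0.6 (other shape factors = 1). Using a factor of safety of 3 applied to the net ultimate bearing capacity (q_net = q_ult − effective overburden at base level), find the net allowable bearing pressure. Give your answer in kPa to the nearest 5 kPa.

q_all(net) ≈ 215 kPa

q = γ·D_f = 18.4 × 2.4 = 44.16 kPa.
q·N_q = 44.16 × 13.2 = 582.91 kPa
0.5·γ·B·N_γ·s_γ = 0.5 × 18.4 × 2.1 × 9.46 × 0.6 = 109.66 kPa
q_ult = 582.91 + 109.66 = 692.57 kPa.
Net ultimate: q_net = 692.57 − 44.16 = 648.41 kPa.
q_all(net) = 648.41 / 3 = 216.14 kPa.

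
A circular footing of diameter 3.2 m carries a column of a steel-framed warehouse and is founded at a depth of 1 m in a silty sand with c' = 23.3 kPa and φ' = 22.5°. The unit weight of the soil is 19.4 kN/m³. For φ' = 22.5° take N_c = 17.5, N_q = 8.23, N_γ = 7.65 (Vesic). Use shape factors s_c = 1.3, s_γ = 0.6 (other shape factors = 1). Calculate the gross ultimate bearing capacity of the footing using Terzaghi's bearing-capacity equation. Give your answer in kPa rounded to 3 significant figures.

q_ult ≈ 832 kPa

q = γ·D_f = 19.4 × 1 = 19.4 kPa.
c·N_c·s_c = 23.3 × 17.5 × 1.3 = 530.08 kPa
q·N_q = 19.4 × 8.23 = 159.66 kPa
0.5·γ·B·N_γ·s_γ = 0.5 × 19.4 × 3.2 × 7.65 × 0.6 = 142.47 kPa
q_ult = 530.08 + 159.66 + 142.47 = 832.21 kPa.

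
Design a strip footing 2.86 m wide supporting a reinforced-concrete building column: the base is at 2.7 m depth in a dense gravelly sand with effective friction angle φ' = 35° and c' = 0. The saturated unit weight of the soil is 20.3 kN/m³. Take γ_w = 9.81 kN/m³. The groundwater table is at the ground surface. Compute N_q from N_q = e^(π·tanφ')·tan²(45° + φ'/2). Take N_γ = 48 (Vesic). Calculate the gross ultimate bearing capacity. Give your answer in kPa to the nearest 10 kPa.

tan35° = 0.7002, so N_q = e^(π×0.7002)·tan²(62.5°) = 9.023 × 3.69 = 33.3.
γ' = 20.3 − 9.81 = 10.49 kN/m³ (submerged throughout). q = 10.49 × 2.7 = 28.323 kPa; the same γ' applies in the ½γBN_γ term.
q·N_q = 28.323 × 33.296 = 943.05 kPa
0.5·γ·B·N_γ = 0.5 × 10.49 × 2.86 × 48 = 720.03 kPa
q_ult = 943.05 + 720.03 = 1663.1 kPa.

q_ult ≈ 1660 kPa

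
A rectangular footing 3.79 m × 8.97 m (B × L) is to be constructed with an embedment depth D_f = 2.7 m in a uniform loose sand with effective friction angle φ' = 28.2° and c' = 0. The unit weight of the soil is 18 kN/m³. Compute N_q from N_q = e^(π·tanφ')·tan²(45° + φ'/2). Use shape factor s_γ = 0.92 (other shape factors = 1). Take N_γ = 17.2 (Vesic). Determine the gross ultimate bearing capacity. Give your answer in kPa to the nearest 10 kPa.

q_ult ≈ 1270 kPa

tan28.2° = 0.5362, so N_q = e^(π×0.5362)·tan²(59.1°) = 5.39 × 2.792 = 15.05.
Effective surcharge at the founding depth q = γ·D_f = 18 × 2.7 = 48.6 kPa.
q_ult = q·N_q + 0.5·γ·B·N_γ·s_γ
     = 48.6 × 15.047 + 0.5 × 18 × 3.79 × 17.2 × 0.92
     = 731.3 + 539.76 = 1271.1 kPa.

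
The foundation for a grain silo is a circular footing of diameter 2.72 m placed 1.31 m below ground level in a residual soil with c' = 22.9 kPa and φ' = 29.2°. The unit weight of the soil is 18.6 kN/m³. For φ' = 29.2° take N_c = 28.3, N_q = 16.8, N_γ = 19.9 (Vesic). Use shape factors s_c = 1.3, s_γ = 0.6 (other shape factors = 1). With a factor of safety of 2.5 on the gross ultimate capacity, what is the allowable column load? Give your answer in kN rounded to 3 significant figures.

Effective surcharge at the founding depth q = γ·D_f = 18.6 × 1.31 = 24.366 kPa.
q_ult = c·N_c·s_c + q·N_q + 0.5·γ·B·N_γ·s_γ
     = 22.9 × 28.3 × 1.3 + 24.366 × 16.8 + 0.5 × 18.6 × 2.72 × 19.9 × 0.6
     = 842.49 + 409.35 + 302.03 = 1553.9 kPa.
Gross allowable pressure q_all = 1553.9 / 2.5 = 621.55 kPa.
Footing area = 5.8107 m², so allowable column load = 621.55 × 5.8107 = 3611.6 kN.

P_all ≈ 3610 kN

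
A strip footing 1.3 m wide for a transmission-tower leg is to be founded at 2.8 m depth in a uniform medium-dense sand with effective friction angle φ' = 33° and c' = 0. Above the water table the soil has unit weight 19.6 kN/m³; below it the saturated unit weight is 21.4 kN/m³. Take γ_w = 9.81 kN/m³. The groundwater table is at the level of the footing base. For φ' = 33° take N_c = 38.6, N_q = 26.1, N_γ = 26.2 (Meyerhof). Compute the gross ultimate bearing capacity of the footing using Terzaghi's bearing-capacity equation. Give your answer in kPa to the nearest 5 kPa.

q = γ·D_f = 19.6 × 2.8 = 54.88 kPa.
For the ½γBN_γ term take γ' = 21.4 − 9.81 = 11.59 kN/m³ (soil below base is submerged).
q·N_q = 54.88 × 26.1 = 1432.4 kPa
0.5·γ·B·N_γ = 0.5 × 11.59 × 1.3 × 26.2 = 197.38 kPa
q_ult = 1432.4 + 197.38 = 1629.7 kPa.

q_ult ≈ 1630 kPa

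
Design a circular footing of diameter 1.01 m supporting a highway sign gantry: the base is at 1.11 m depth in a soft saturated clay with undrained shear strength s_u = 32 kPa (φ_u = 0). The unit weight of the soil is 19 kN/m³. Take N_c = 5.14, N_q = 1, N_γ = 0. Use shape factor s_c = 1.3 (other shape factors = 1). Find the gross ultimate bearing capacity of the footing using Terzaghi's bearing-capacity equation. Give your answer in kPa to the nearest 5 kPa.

Effective surcharge at the founding depth q = γ·D_f = 19 × 1.11 = 21.09 kPa.
q_ult = c·N_c·s_c + q·N_q
     = 32 × 5.14 × 1.3 + 21.09 × 1
     = 213.82 + 21.09 = 234.91 kPa.

q_ult ≈ 235 kPa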